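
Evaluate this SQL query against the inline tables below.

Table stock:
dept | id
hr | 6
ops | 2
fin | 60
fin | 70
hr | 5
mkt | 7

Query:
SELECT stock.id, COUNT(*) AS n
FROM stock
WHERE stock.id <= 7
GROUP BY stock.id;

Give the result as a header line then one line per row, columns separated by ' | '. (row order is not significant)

After WHERE (4 rows):
stock.dept | stock.id
hr | 6
ops | 2
hr | 5
mkt | 7
After GROUP BY (4 rows):
stock.id | n
6 | 1
2 | 1
5 | 1
7 | 1

== RESULT ==
stock.id | n
6 | 1
2 | 1
5 | 1
7 | 1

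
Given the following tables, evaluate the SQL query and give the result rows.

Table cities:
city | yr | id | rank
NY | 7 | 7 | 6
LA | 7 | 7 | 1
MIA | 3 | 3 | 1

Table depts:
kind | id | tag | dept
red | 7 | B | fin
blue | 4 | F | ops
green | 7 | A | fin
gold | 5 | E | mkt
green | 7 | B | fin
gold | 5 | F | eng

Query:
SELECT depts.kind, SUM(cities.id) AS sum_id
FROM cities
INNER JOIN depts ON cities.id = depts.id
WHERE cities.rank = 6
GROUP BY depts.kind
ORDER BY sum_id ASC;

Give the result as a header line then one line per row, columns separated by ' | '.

== RESULT ==
depts.kind | sum_id
red | 7
green | 14

Derivation:
After JOIN depts (6 rows):
cities.city | cities.yr | cities.id | cities.rank | depts.kind | depts.id | depts.tag | depts.dept
NY | 7 | 7 | 6 | red | 7 | B | fin
NY | 7 | 7 | 6 | green | 7 | A | fin
NY | 7 | 7 | 6 | green | 7 | B | fin
LA | 7 | 7 | 1 | red | 7 | B | fin
LA | 7 | 7 | 1 | green | 7 | A | fin
LA | 7 | 7 | 1 | green | 7 | B | fin
After WHERE (3 rows):
cities.city | cities.yr | cities.id | cities.rank | depts.kind | depts.id | depts.tag | depts.dept
NY | 7 | 7 | 6 | red | 7 | B | fin
NY | 7 | 7 | 6 | green | 7 | A | fin
NY | 7 | 7 | 6 | green | 7 | B | fin
After GROUP BY (2 rows):
depts.kind | sum_id
red | 7
green | 14
After ORDER BY (2 rows):
depts.kind | sum_id
red | 7
green | 14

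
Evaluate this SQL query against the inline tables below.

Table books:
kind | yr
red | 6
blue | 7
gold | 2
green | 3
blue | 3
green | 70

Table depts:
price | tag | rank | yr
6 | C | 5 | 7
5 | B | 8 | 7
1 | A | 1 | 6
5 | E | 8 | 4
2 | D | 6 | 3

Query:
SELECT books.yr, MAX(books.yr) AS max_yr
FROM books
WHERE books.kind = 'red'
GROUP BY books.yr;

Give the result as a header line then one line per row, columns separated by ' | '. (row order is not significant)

After WHERE (1 rows):
books.kind | books.yr
red | 6
After GROUP BY (1 rows):
books.yr | max_yr
6 | 6

== RESULT ==
books.yr | max_yr
6 | 6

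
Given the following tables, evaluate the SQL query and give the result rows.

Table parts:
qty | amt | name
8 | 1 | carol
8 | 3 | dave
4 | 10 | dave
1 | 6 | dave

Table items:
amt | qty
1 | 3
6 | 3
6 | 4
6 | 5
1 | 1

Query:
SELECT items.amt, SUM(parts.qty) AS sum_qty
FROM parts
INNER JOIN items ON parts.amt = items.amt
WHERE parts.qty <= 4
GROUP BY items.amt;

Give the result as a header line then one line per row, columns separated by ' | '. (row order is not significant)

After JOIN items (5 rows):
parts.qty | parts.amt | parts.name | items.amt | items.qty
8 | 1 | carol | 1 | 3
8 | 1 | carol | 1 | 1
1 | 6 | dave | 6 | 3
1 | 6 | dave | 6 | 4
1 | 6 | dave | 6 | 5
After WHERE (3 rows):
parts.qty | parts.amt | parts.name | items.amt | items.qty
1 | 6 | dave | 6 | 3
1 | 6 | dave | 6 | 4
1 | 6 | dave | 6 | 5
After GROUP BY (1 rows):
items.amt | sum_qty
6 | 3

== RESULT ==
items.amt | sum_qty
6 | 3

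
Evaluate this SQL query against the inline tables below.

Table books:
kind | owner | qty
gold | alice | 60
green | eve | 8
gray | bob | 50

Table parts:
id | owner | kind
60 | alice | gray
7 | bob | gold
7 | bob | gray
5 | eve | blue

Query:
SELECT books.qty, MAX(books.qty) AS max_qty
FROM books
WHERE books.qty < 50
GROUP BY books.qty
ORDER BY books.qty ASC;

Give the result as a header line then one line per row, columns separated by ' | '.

== RESULT ==
books.qty | max_qty
8 | 8

Derivation:
After WHERE (1 rows):
books.kind | books.owner | books.qty
green | eve | 8
After GROUP BY (1 rows):
books.qty | max_qty
8 | 8
After ORDER BY (1 rows):
books.qty | max_qty
8 | 8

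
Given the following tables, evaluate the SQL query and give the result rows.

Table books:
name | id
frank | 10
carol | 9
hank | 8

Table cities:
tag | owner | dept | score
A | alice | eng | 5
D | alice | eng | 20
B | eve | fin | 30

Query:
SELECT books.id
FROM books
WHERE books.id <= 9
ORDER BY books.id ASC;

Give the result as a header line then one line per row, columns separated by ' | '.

== RESULT ==
books.id
8
9

Derivation:
After WHERE (2 rows):
books.name | books.id
carol | 9
hank | 8
After SELECT (2 rows):
books.id
9
8
After ORDER BY (2 rows):
books.id
8
9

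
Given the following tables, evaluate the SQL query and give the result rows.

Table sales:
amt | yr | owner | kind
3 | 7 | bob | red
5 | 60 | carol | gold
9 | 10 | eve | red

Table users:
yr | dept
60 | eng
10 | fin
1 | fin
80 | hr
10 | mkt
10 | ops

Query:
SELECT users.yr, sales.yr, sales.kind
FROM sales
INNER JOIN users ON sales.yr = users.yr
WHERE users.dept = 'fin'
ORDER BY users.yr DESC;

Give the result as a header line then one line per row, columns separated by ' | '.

After JOIN users (4 rows):
sales.amt | sales.yr | sales.owner | sales.kind | users.yr | users.dept
5 | 60 | carol | gold | 60 | eng
9 | 10 | eve | red | 10 | fin
9 | 10 | eve | red | 10 | mkt
9 | 10 | eve | red | 10 | ops
After WHERE (1 rows):
sales.amt | sales.yr | sales.owner | sales.kind | users.yr | users.dept
9 | 10 | eve | red | 10 | fin
After SELECT (1 rows):
users.yr | sales.yr | sales.kind
10 | 10 | red
After ORDER BY (1 rows):
users.yr | sales.yr | sales.kind
10 | 10 | red

== RESULT ==
users.yr | sales.yr | sales.kind
10 | 10 | red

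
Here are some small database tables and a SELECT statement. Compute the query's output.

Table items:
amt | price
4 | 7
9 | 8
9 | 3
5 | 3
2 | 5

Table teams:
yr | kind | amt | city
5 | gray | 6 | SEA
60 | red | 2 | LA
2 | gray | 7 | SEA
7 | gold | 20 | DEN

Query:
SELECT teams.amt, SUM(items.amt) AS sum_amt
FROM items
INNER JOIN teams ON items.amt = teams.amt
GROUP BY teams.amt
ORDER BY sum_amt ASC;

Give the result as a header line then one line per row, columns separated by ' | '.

After JOIN teams (1 rows):
items.amt | items.price | teams.yr | teams.kind | teams.amt | teams.city
2 | 5 | 60 | red | 2 | LA
After GROUP BY (1 rows):
teams.amt | sum_amt
2 | 2
After ORDER BY (1 rows):
teams.amt | sum_amt
2 | 2

== RESULT ==
teams.amt | sum_amt
2 | 2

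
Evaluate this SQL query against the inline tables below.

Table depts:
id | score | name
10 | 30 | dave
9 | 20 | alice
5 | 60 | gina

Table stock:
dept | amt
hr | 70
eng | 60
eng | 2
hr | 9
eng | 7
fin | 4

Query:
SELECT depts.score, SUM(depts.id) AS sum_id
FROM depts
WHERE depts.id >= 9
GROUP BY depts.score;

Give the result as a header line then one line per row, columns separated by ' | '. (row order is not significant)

== RESULT ==
depts.score | sum_id
30 | 10
20 | 9

Derivation:
After WHERE (2 rows):
depts.id | depts.score | depts.name
10 | 30 | dave
9 | 20 | alice
After GROUP BY (2 rows):
depts.score | sum_id
30 | 10
20 | 9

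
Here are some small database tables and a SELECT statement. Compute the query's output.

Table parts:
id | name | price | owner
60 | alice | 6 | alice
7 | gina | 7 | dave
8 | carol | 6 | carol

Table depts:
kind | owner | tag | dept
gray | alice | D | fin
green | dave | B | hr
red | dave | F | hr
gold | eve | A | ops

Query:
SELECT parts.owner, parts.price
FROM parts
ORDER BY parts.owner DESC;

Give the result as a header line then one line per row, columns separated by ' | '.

== RESULT ==
parts.owner | parts.price
dave | 7
carol | 6
alice | 6

Derivation:
After SELECT (3 rows):
parts.owner | parts.price
alice | 6
dave | 7
carol | 6
After ORDER BY (3 rows):
parts.owner | parts.price
dave | 7
carol | 6
alice | 6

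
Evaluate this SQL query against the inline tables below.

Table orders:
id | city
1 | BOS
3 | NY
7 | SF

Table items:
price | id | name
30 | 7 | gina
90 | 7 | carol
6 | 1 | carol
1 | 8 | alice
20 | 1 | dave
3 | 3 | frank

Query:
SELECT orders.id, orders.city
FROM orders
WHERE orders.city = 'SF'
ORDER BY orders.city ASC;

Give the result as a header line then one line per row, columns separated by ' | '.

After WHERE (1 rows):
orders.id | orders.city
7 | SF
After SELECT (1 rows):
orders.id | orders.city
7 | SF
After ORDER BY (1 rows):
orders.id | orders.city
7 | SF

== RESULT ==
orders.id | orders.city
7 | SF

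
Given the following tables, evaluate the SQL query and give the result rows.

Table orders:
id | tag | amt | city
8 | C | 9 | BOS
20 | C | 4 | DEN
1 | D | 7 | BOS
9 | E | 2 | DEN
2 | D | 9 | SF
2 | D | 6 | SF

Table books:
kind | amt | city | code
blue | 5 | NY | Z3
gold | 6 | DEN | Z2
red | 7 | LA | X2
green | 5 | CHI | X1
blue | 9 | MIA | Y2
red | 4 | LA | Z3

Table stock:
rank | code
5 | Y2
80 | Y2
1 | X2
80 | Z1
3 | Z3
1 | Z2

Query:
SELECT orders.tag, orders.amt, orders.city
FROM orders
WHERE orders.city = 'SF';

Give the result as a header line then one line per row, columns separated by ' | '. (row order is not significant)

After WHERE (2 rows):
orders.id | orders.tag | orders.amt | orders.city
2 | D | 9 | SF
2 | D | 6 | SF
After SELECT (2 rows):
orders.tag | orders.amt | orders.city
D | 9 | SF
D | 6 | SF

== RESULT ==
orders.tag | orders.amt | orders.city
D | 9 | SF
D | 6 | SF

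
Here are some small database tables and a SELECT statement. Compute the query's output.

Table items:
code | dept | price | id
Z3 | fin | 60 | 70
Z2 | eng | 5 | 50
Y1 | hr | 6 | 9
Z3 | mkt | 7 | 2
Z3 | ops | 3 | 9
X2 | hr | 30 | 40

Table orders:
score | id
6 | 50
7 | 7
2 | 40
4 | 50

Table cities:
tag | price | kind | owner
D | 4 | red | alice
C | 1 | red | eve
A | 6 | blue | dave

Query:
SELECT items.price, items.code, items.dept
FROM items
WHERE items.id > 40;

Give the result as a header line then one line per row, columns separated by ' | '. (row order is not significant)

== RESULT ==
items.price | items.code | items.dept
60 | Z3 | fin
5 | Z2 | eng

Derivation:
After WHERE (2 rows):
items.code | items.dept | items.price | items.id
Z3 | fin | 60 | 70
Z2 | eng | 5 | 50
After SELECT (2 rows):
items.price | items.code | items.dept
60 | Z3 | fin
5 | Z2 | eng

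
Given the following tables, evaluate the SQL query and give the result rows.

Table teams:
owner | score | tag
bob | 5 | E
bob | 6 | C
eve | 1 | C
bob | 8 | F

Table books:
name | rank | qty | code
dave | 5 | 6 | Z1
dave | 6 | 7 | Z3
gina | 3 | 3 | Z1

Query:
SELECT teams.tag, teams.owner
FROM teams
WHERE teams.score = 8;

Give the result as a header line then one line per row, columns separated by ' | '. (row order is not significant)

After WHERE (1 rows):
teams.owner | teams.score | teams.tag
bob | 8 | F
After SELECT (1 rows):
teams.tag | teams.owner
F | bob

== RESULT ==
teams.tag | teams.owner
F | bob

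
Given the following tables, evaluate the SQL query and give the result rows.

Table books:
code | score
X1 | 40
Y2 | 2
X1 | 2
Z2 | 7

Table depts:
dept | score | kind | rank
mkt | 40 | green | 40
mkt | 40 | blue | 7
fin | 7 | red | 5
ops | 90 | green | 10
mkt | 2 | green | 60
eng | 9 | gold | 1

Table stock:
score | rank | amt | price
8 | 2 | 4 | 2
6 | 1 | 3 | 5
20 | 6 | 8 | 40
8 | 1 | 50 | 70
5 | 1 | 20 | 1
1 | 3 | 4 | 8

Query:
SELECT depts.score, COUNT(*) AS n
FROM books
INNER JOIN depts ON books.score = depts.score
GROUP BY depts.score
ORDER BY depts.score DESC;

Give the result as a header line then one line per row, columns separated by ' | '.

After JOIN depts (5 rows):
books.code | books.score | depts.dept | depts.score | depts.kind | depts.rank
X1 | 40 | mkt | 40 | green | 40
X1 | 40 | mkt | 40 | blue | 7
Y2 | 2 | mkt | 2 | green | 60
X1 | 2 | mkt | 2 | green | 60
Z2 | 7 | fin | 7 | red | 5
After GROUP BY (3 rows):
depts.score | n
40 | 2
2 | 2
7 | 1
After ORDER BY (3 rows):
depts.score | n
40 | 2
7 | 1
2 | 2

== RESULT ==
depts.score | n
40 | 2
7 | 1
2 | 2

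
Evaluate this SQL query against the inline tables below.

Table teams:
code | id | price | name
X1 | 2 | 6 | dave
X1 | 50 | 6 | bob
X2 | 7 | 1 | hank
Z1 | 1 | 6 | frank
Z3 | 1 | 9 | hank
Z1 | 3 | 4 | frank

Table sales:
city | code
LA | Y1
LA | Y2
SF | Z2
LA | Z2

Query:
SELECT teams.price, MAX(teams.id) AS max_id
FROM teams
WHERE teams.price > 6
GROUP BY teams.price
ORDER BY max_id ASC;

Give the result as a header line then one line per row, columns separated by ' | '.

== RESULT ==
teams.price | max_id
9 | 1

Derivation:
After WHERE (1 rows):
teams.code | teams.id | teams.price | teams.name
Z3 | 1 | 9 | hank
After GROUP BY (1 rows):
teams.price | max_id
9 | 1
After ORDER BY (1 rows):
teams.price | max_id
9 | 1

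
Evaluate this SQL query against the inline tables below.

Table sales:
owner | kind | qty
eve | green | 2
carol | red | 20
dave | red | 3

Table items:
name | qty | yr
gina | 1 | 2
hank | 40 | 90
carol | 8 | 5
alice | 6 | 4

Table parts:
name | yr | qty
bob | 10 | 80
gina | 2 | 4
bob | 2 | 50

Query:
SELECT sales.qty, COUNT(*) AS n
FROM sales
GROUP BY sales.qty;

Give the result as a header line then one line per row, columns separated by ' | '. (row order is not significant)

== RESULT ==
sales.qty | n
2 | 1
20 | 1
3 | 1

Derivation:
After GROUP BY (3 rows):
sales.qty | n
2 | 1
20 | 1
3 | 1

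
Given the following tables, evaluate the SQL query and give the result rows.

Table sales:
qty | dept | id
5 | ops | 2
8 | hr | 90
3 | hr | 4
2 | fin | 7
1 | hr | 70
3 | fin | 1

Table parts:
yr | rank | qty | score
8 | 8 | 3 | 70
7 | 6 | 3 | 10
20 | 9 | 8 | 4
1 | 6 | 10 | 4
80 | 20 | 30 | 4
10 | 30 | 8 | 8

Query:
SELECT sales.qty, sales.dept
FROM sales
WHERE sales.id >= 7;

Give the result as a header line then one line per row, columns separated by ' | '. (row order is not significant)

== RESULT ==
sales.qty | sales.dept
8 | hr
2 | fin
1 | hr

Derivation:
After WHERE (3 rows):
sales.qty | sales.dept | sales.id
8 | hr | 90
2 | fin | 7
1 | hr | 70
After SELECT (3 rows):
sales.qty | sales.dept
8 | hr
2 | fin
1 | hr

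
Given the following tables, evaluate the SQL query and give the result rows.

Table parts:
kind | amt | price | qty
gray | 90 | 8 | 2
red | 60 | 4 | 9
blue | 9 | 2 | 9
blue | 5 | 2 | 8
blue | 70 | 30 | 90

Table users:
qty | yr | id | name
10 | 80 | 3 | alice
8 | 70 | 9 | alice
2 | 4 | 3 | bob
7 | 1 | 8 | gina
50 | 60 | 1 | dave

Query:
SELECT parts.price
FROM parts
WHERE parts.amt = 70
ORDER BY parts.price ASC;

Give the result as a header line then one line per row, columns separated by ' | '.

== RESULT ==
parts.price
30

Derivation:
After WHERE (1 rows):
parts.kind | parts.amt | parts.price | parts.qty
blue | 70 | 30 | 90
After SELECT (1 rows):
parts.price
30
After ORDER BY (1 rows):
parts.price
30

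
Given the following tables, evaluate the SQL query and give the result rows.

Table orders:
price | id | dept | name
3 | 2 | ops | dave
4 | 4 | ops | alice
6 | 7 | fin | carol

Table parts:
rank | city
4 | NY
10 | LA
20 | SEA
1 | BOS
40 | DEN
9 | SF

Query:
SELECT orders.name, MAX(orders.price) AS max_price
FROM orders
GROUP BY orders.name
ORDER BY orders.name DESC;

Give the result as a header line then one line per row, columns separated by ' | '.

After GROUP BY (3 rows):
orders.name | max_price
dave | 3
alice | 4
carol | 6
After ORDER BY (3 rows):
orders.name | max_price
dave | 3
carol | 6
alice | 4

== RESULT ==
orders.name | max_price
dave | 3
carol | 6
alice | 4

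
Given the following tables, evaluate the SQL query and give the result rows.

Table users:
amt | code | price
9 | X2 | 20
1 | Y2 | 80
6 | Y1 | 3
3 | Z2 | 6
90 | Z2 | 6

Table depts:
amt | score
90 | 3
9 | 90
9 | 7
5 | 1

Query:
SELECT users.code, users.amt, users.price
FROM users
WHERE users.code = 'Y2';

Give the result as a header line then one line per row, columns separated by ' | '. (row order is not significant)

== RESULT ==
users.code | users.amt | users.price
Y2 | 1 | 80

Derivation:
After WHERE (1 rows):
users.amt | users.code | users.price
1 | Y2 | 80
After SELECT (1 rows):
users.code | users.amt | users.price
Y2 | 1 | 80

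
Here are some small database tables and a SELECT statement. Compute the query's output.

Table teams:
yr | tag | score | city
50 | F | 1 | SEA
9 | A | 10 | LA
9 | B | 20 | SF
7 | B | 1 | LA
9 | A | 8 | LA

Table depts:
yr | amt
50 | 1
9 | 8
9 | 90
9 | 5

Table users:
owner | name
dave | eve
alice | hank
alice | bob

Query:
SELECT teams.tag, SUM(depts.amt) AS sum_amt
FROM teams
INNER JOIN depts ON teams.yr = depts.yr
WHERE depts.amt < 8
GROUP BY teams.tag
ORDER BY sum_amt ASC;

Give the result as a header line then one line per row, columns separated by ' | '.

== RESULT ==
teams.tag | sum_amt
F | 1
B | 5
A | 10

Derivation:
After JOIN depts (10 rows):
teams.yr | teams.tag | teams.score | teams.city | depts.yr | depts.amt
50 | F | 1 | SEA | 50 | 1
9 | A | 10 | LA | 9 | 8
9 | A | 10 | LA | 9 | 90
9 | A | 10 | LA | 9 | 5
9 | B | 20 | SF | 9 | 8
9 | B | 20 | SF | 9 | 90
9 | B | 20 | SF | 9 | 5
9 | A | 8 | LA | 9 | 8
9 | A | 8 | LA | 9 | 90
9 | A | 8 | LA | 9 | 5
After WHERE (4 rows):
teams.yr | teams.tag | teams.score | teams.city | depts.yr | depts.amt
50 | F | 1 | SEA | 50 | 1
9 | A | 10 | LA | 9 | 5
9 | B | 20 | SF | 9 | 5
9 | A | 8 | LA | 9 | 5
After GROUP BY (3 rows):
teams.tag | sum_amt
F | 1
A | 10
B | 5
After ORDER BY (3 rows):
teams.tag | sum_amt
F | 1
B | 5
A | 10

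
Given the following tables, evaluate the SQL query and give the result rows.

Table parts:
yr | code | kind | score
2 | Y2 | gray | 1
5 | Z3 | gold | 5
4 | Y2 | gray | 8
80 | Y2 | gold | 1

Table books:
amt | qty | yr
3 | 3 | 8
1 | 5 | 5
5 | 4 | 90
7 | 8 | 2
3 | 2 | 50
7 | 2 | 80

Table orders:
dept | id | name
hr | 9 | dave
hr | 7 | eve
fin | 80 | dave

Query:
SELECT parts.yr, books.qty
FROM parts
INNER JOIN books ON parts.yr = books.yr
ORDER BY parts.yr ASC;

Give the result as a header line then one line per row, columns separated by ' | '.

After JOIN books (3 rows):
parts.yr | parts.code | parts.kind | parts.score | books.amt | books.qty | books.yr
2 | Y2 | gray | 1 | 7 | 8 | 2
5 | Z3 | gold | 5 | 1 | 5 | 5
80 | Y2 | gold | 1 | 7 | 2 | 80
After SELECT (3 rows):
parts.yr | books.qty
2 | 8
5 | 5
80 | 2
After ORDER BY (3 rows):
parts.yr | books.qty
2 | 8
5 | 5
80 | 2

== RESULT ==
parts.yr | books.qty
2 | 8
5 | 5
80 | 2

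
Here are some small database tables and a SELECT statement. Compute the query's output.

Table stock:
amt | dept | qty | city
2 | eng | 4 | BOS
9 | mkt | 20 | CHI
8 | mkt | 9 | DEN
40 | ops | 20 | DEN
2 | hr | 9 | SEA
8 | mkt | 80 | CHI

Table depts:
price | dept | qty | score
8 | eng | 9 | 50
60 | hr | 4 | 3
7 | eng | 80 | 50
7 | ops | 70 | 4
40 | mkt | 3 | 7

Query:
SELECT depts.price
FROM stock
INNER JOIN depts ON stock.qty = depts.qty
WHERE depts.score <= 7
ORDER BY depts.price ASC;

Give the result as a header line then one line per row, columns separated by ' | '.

After JOIN depts (4 rows):
stock.amt | stock.dept | stock.qty | stock.city | depts.price | depts.dept | depts.qty | depts.score
2 | eng | 4 | BOS | 60 | hr | 4 | 3
8 | mkt | 9 | DEN | 8 | eng | 9 | 50
2 | hr | 9 | SEA | 8 | eng | 9 | 50
8 | mkt | 80 | CHI | 7 | eng | 80 | 50
After WHERE (1 rows):
stock.amt | stock.dept | stock.qty | stock.city | depts.price | depts.dept | depts.qty | depts.score
2 | eng | 4 | BOS | 60 | hr | 4 | 3
After SELECT (1 rows):
depts.price
60
After ORDER BY (1 rows):
depts.price
60

== RESULT ==
depts.price
60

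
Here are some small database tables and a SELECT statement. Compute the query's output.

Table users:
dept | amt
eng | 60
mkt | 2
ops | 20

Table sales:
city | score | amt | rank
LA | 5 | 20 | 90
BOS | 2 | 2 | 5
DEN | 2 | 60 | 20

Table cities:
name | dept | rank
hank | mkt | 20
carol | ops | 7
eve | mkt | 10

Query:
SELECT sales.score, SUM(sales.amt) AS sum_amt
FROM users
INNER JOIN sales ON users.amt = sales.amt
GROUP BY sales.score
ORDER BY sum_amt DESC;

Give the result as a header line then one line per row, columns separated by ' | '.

After JOIN sales (3 rows):
users.dept | users.amt | sales.city | sales.score | sales.amt | sales.rank
eng | 60 | DEN | 2 | 60 | 20
mkt | 2 | BOS | 2 | 2 | 5
ops | 20 | LA | 5 | 20 | 90
After GROUP BY (2 rows):
sales.score | sum_amt
2 | 62
5 | 20
After ORDER BY (2 rows):
sales.score | sum_amt
2 | 62
5 | 20

== RESULT ==
sales.score | sum_amt
2 | 62
5 | 20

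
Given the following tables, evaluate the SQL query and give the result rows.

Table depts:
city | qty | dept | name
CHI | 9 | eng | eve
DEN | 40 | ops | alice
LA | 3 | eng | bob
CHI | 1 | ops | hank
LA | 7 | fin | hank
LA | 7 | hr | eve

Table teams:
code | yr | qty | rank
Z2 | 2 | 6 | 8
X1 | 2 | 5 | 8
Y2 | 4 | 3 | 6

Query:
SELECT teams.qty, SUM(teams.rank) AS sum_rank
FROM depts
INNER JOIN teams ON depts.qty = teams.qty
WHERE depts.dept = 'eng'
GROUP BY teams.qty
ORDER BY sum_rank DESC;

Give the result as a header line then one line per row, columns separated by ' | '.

== RESULT ==
teams.qty | sum_rank
3 | 6

Derivation:
After JOIN teams (1 rows):
depts.city | depts.qty | depts.dept | depts.name | teams.code | teams.yr | teams.qty | teams.rank
LA | 3 | eng | bob | Y2 | 4 | 3 | 6
After WHERE (1 rows):
depts.city | depts.qty | depts.dept | depts.name | teams.code | teams.yr | teams.qty | teams.rank
LA | 3 | eng | bob | Y2 | 4 | 3 | 6
After GROUP BY (1 rows):
teams.qty | sum_rank
3 | 6
After ORDER BY (1 rows):
teams.qty | sum_rank
3 | 6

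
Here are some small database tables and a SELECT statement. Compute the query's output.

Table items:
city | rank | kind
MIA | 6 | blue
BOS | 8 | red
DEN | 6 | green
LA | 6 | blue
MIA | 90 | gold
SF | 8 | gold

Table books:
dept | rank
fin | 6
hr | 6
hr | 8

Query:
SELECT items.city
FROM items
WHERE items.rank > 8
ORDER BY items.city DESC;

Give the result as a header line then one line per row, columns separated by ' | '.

== RESULT ==
items.city
MIA

Derivation:
After WHERE (1 rows):
items.city | items.rank | items.kind
MIA | 90 | gold
After SELECT (1 rows):
items.city
MIA
After ORDER BY (1 rows):
items.city
MIA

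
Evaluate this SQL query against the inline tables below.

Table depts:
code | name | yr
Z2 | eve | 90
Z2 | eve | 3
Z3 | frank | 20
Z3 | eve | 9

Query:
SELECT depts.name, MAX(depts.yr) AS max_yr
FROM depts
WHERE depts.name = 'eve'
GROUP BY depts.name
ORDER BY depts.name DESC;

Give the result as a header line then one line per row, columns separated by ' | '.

After WHERE (3 rows):
depts.code | depts.name | depts.yr
Z2 | eve | 90
Z2 | eve | 3
Z3 | eve | 9
After GROUP BY (1 rows):
depts.name | max_yr
eve | 90
After ORDER BY (1 rows):
depts.name | max_yr
eve | 90

== RESULT ==
depts.name | max_yr
eve | 90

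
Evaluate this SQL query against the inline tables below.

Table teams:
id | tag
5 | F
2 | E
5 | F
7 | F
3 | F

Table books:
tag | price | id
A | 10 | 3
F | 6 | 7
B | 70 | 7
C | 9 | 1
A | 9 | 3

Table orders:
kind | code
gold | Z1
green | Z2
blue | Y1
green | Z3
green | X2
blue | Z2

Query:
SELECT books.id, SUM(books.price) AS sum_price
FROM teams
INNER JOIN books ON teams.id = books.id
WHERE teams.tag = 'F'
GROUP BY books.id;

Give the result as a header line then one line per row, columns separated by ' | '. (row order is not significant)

== RESULT ==
books.id | sum_price
7 | 76
3 | 19

Derivation:
After JOIN books (4 rows):
teams.id | teams.tag | books.tag | books.price | books.id
7 | F | F | 6 | 7
7 | F | B | 70 | 7
3 | F | A | 10 | 3
3 | F | A | 9 | 3
After WHERE (4 rows):
teams.id | teams.tag | books.tag | books.price | books.id
7 | F | F | 6 | 7
7 | F | B | 70 | 7
3 | F | A | 10 | 3
3 | F | A | 9 | 3
After GROUP BY (2 rows):
books.id | sum_price
7 | 76
3 | 19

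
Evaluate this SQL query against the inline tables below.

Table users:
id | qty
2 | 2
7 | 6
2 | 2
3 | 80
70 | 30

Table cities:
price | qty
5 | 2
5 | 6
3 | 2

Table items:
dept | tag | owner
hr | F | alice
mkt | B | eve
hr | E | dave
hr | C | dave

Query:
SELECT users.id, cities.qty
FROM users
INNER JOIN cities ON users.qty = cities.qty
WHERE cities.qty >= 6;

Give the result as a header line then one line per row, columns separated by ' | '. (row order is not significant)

== RESULT ==
users.id | cities.qty
7 | 6

Derivation:
After JOIN cities (5 rows):
users.id | users.qty | cities.price | cities.qty
2 | 2 | 5 | 2
2 | 2 | 3 | 2
7 | 6 | 5 | 6
2 | 2 | 5 | 2
2 | 2 | 3 | 2
After WHERE (1 rows):
users.id | users.qty | cities.price | cities.qty
7 | 6 | 5 | 6
After SELECT (1 rows):
users.id | cities.qty
7 | 6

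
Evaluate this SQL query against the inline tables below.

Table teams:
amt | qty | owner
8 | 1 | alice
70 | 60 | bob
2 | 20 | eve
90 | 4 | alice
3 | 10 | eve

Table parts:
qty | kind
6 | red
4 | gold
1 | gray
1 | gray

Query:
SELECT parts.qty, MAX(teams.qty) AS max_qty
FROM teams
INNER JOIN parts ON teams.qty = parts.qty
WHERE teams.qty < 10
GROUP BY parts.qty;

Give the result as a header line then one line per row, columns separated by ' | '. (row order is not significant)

== RESULT ==
parts.qty | max_qty
1 | 1
4 | 4

Derivation:
After JOIN parts (3 rows):
teams.amt | teams.qty | teams.owner | parts.qty | parts.kind
8 | 1 | alice | 1 | gray
8 | 1 | alice | 1 | gray
90 | 4 | alice | 4 | gold
After WHERE (3 rows):
teams.amt | teams.qty | teams.owner | parts.qty | parts.kind
8 | 1 | alice | 1 | gray
8 | 1 | alice | 1 | gray
90 | 4 | alice | 4 | gold
After GROUP BY (2 rows):
parts.qty | max_qty
1 | 1
4 | 4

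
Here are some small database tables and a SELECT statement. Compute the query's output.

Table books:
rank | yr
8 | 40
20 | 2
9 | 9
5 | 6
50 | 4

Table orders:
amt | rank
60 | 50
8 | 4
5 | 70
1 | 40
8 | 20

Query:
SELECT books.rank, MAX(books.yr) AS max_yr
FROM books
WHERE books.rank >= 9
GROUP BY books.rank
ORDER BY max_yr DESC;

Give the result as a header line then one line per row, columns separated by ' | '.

After WHERE (3 rows):
books.rank | books.yr
20 | 2
9 | 9
50 | 4
After GROUP BY (3 rows):
books.rank | max_yr
20 | 2
9 | 9
50 | 4
After ORDER BY (3 rows):
books.rank | max_yr
9 | 9
50 | 4
20 | 2

== RESULT ==
books.rank | max_yr
9 | 9
50 | 4
20 | 2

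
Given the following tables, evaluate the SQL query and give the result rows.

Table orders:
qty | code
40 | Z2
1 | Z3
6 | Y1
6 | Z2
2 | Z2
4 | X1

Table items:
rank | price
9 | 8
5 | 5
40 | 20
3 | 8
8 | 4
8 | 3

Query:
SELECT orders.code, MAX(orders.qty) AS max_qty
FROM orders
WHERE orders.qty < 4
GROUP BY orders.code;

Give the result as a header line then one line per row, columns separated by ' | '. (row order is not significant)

After WHERE (2 rows):
orders.qty | orders.code
1 | Z3
2 | Z2
After GROUP BY (2 rows):
orders.code | max_qty
Z3 | 1
Z2 | 2

== RESULT ==
orders.code | max_qty
Z3 | 1
Z2 | 2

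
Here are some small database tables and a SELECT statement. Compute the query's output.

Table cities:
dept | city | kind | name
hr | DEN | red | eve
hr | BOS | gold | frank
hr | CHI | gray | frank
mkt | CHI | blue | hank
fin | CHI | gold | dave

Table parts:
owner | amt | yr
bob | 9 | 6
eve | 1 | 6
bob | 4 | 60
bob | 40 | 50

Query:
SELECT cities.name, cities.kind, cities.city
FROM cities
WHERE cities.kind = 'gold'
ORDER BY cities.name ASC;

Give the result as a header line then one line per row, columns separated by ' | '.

After WHERE (2 rows):
cities.dept | cities.city | cities.kind | cities.name
hr | BOS | gold | frank
fin | CHI | gold | dave
After SELECT (2 rows):
cities.name | cities.kind | cities.city
frank | gold | BOS
dave | gold | CHI
After ORDER BY (2 rows):
cities.name | cities.kind | cities.city
dave | gold | CHI
frank | gold | BOS

== RESULT ==
cities.name | cities.kind | cities.city
dave | gold | CHI
frank | gold | BOS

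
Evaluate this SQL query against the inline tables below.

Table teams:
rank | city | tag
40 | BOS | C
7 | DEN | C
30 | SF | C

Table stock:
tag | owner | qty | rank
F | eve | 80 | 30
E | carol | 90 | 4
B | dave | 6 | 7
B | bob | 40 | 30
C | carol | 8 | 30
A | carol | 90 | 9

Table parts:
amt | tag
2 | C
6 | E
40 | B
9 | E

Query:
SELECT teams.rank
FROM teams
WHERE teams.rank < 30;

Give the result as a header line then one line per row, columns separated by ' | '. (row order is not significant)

After WHERE (1 rows):
teams.rank | teams.city | teams.tag
7 | DEN | C
After SELECT (1 rows):
teams.rank
7

== RESULT ==
teams.rank
7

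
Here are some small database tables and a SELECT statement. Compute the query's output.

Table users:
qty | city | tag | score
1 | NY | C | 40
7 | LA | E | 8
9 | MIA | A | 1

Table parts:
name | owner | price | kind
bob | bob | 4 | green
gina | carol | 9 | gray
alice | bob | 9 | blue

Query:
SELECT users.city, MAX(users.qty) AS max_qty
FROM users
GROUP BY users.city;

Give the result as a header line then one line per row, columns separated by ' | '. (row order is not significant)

== RESULT ==
users.city | max_qty
NY | 1
LA | 7
MIA | 9

Derivation:
After GROUP BY (3 rows):
users.city | max_qty
NY | 1
LA | 7
MIA | 9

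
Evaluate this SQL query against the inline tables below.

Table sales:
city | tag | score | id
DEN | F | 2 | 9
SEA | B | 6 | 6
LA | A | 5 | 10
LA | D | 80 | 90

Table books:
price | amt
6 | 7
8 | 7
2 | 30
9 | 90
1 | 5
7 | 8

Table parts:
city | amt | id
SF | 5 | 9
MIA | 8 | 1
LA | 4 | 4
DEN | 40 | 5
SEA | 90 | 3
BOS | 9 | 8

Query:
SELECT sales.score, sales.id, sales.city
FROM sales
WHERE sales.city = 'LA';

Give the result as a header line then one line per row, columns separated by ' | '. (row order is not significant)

== RESULT ==
sales.score | sales.id | sales.city
5 | 10 | LA
80 | 90 | LA

Derivation:
After WHERE (2 rows):
sales.city | sales.tag | sales.score | sales.id
LA | A | 5 | 10
LA | D | 80 | 90
After SELECT (2 rows):
sales.score | sales.id | sales.city
5 | 10 | LA
80 | 90 | LA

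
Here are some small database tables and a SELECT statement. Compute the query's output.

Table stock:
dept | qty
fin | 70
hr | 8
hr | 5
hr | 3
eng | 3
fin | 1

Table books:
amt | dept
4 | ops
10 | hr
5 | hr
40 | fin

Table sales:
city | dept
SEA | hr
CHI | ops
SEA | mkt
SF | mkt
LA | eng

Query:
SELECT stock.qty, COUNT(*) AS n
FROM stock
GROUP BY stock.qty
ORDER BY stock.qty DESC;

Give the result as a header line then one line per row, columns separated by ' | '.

== RESULT ==
stock.qty | n
70 | 1
8 | 1
5 | 1
3 | 2
1 | 1

Derivation:
After GROUP BY (5 rows):
stock.qty | n
70 | 1
8 | 1
5 | 1
3 | 2
1 | 1
After ORDER BY (5 rows):
stock.qty | n
70 | 1
8 | 1
5 | 1
3 | 2
1 | 1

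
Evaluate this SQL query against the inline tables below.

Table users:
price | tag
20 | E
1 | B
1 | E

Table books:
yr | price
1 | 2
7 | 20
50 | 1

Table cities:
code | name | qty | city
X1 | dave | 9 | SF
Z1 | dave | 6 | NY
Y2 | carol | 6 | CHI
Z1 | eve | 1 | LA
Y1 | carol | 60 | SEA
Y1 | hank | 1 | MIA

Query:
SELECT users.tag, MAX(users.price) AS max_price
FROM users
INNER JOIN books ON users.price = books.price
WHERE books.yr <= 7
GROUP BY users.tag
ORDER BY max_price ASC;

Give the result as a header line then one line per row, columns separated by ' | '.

After JOIN books (3 rows):
users.price | users.tag | books.yr | books.price
20 | E | 7 | 20
1 | B | 50 | 1
1 | E | 50 | 1
After WHERE (1 rows):
users.price | users.tag | books.yr | books.price
20 | E | 7 | 20
After GROUP BY (1 rows):
users.tag | max_price
E | 20
After ORDER BY (1 rows):
users.tag | max_price
E | 20

== RESULT ==
users.tag | max_price
E | 20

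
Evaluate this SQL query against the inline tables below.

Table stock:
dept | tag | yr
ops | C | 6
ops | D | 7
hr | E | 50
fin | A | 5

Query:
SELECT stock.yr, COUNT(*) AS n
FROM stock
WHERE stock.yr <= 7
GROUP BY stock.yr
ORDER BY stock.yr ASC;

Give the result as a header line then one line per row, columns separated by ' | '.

== RESULT ==
stock.yr | n
5 | 1
6 | 1
7 | 1

Derivation:
After WHERE (3 rows):
stock.dept | stock.tag | stock.yr
ops | C | 6
ops | D | 7
fin | A | 5
After GROUP BY (3 rows):
stock.yr | n
6 | 1
7 | 1
5 | 1
After ORDER BY (3 rows):
stock.yr | n
5 | 1
6 | 1
7 | 1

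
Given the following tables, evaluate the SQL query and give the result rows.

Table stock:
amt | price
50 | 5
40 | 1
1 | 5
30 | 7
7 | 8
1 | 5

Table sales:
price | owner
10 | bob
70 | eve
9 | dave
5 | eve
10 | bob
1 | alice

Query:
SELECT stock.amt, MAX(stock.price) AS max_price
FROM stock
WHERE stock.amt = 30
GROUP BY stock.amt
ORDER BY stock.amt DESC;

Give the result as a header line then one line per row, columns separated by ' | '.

After WHERE (1 rows):
stock.amt | stock.price
30 | 7
After GROUP BY (1 rows):
stock.amt | max_price
30 | 7
After ORDER BY (1 rows):
stock.amt | max_price
30 | 7

== RESULT ==
stock.amt | max_price
30 | 7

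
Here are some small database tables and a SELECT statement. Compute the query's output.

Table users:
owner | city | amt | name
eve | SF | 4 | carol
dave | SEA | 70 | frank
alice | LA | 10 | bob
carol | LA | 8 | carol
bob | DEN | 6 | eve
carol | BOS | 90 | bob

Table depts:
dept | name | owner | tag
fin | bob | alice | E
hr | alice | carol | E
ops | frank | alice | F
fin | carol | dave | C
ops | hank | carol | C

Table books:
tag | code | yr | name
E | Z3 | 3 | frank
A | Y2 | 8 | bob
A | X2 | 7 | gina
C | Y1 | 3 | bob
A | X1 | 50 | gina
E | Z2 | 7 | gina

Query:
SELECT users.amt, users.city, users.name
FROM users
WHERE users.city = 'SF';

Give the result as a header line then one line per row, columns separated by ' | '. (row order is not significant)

== RESULT ==
users.amt | users.city | users.name
4 | SF | carol

Derivation:
After WHERE (1 rows):
users.owner | users.city | users.amt | users.name
eve | SF | 4 | carol
After SELECT (1 rows):
users.amt | users.city | users.name
4 | SF | carol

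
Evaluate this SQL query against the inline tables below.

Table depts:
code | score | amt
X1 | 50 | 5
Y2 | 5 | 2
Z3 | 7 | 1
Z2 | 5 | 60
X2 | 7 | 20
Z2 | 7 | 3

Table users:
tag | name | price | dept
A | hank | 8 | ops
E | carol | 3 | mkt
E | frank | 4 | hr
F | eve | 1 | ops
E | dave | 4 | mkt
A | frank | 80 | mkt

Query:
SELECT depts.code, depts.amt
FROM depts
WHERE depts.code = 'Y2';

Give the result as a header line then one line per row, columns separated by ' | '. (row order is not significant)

After WHERE (1 rows):
depts.code | depts.score | depts.amt
Y2 | 5 | 2
After SELECT (1 rows):
depts.code | depts.amt
Y2 | 2

== RESULT ==
depts.code | depts.amt
Y2 | 2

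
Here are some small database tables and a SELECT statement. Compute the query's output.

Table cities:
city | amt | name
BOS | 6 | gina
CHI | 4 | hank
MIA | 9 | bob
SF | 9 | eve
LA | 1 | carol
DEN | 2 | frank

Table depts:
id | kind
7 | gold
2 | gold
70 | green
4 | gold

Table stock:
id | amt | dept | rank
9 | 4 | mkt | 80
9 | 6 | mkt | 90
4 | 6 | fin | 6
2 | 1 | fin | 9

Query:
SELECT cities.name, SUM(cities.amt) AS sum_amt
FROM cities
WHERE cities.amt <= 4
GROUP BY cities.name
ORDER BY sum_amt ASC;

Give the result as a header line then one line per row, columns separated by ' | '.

After WHERE (3 rows):
cities.city | cities.amt | cities.name
CHI | 4 | hank
LA | 1 | carol
DEN | 2 | frank
After GROUP BY (3 rows):
cities.name | sum_amt
hank | 4
carol | 1
frank | 2
After ORDER BY (3 rows):
cities.name | sum_amt
carol | 1
frank | 2
hank | 4

== RESULT ==
cities.name | sum_amt
carol | 1
frank | 2
hank | 4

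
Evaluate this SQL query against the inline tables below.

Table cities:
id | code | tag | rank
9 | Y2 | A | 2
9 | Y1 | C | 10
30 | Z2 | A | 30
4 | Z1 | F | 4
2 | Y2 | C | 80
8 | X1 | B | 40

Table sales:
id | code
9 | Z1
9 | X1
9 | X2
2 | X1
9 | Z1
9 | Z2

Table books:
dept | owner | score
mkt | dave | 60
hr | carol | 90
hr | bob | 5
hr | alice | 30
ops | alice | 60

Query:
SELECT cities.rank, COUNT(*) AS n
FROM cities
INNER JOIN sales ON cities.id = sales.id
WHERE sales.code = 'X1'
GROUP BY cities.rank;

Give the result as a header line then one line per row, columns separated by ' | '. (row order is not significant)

== RESULT ==
cities.rank | n
2 | 1
10 | 1
80 | 1

Derivation:
After JOIN sales (11 rows):
cities.id | cities.code | cities.tag | cities.rank | sales.id | sales.code
9 | Y2 | A | 2 | 9 | Z1
9 | Y2 | A | 2 | 9 | X1
9 | Y2 | A | 2 | 9 | X2
9 | Y2 | A | 2 | 9 | Z1
9 | Y2 | A | 2 | 9 | Z2
9 | Y1 | C | 10 | 9 | Z1
9 | Y1 | C | 10 | 9 | X1
9 | Y1 | C | 10 | 9 | X2
9 | Y1 | C | 10 | 9 | Z1
9 | Y1 | C | 10 | 9 | Z2
2 | Y2 | C | 80 | 2 | X1
After WHERE (3 rows):
cities.id | cities.code | cities.tag | cities.rank | sales.id | sales.code
9 | Y2 | A | 2 | 9 | X1
9 | Y1 | C | 10 | 9 | X1
2 | Y2 | C | 80 | 2 | X1
After GROUP BY (3 rows):
cities.rank | n
2 | 1
10 | 1
80 | 1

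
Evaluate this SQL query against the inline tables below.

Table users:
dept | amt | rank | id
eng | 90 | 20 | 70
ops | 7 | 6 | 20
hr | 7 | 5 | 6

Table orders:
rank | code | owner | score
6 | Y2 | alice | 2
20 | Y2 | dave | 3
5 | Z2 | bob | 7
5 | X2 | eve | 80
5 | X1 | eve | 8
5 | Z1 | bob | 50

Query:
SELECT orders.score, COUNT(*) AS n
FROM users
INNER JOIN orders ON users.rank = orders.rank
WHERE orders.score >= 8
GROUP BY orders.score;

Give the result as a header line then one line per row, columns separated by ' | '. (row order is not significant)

After JOIN orders (6 rows):
users.dept | users.amt | users.rank | users.id | orders.rank | orders.code | orders.owner | orders.score
eng | 90 | 20 | 70 | 20 | Y2 | dave | 3
ops | 7 | 6 | 20 | 6 | Y2 | alice | 2
hr | 7 | 5 | 6 | 5 | Z2 | bob | 7
hr | 7 | 5 | 6 | 5 | X2 | eve | 80
hr | 7 | 5 | 6 | 5 | X1 | eve | 8
hr | 7 | 5 | 6 | 5 | Z1 | bob | 50
After WHERE (3 rows):
users.dept | users.amt | users.rank | users.id | orders.rank | orders.code | orders.owner | orders.score
hr | 7 | 5 | 6 | 5 | X2 | eve | 80
hr | 7 | 5 | 6 | 5 | X1 | eve | 8
hr | 7 | 5 | 6 | 5 | Z1 | bob | 50
After GROUP BY (3 rows):
orders.score | n
80 | 1
8 | 1
50 | 1

== RESULT ==
orders.score | n
80 | 1
8 | 1
50 | 1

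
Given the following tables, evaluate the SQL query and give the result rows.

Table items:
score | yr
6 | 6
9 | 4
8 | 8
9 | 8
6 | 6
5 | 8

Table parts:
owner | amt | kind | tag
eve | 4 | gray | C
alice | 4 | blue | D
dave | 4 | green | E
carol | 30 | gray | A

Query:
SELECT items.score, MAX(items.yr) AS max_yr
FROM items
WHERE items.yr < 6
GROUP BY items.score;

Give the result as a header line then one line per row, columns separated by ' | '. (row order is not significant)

After WHERE (1 rows):
items.score | items.yr
9 | 4
After GROUP BY (1 rows):
items.score | max_yr
9 | 4

== RESULT ==
items.score | max_yr
9 | 4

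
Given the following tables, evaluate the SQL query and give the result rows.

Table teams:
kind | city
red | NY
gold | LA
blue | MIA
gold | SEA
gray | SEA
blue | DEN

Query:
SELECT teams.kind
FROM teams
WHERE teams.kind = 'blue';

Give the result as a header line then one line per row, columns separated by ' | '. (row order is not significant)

After WHERE (2 rows):
teams.kind | teams.city
blue | MIA
blue | DEN
After SELECT (2 rows):
teams.kind
blue
blue

== RESULT ==
teams.kind
blue
blue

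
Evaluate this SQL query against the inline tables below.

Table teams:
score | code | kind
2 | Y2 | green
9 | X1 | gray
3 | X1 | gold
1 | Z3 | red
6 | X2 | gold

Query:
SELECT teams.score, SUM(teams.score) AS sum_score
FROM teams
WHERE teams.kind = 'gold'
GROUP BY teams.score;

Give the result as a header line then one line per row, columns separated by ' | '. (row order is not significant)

After WHERE (2 rows):
teams.score | teams.code | teams.kind
3 | X1 | gold
6 | X2 | gold
After GROUP BY (2 rows):
teams.score | sum_score
3 | 3
6 | 6

== RESULT ==
teams.score | sum_score
3 | 3
6 | 6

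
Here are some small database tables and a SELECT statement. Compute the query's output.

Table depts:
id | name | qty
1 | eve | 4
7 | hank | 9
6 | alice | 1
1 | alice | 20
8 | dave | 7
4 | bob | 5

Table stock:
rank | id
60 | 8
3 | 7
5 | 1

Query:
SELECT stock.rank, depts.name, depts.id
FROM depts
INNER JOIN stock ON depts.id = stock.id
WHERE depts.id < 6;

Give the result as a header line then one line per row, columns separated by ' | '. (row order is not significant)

After JOIN stock (4 rows):
depts.id | depts.name | depts.qty | stock.rank | stock.id
1 | eve | 4 | 5 | 1
7 | hank | 9 | 3 | 7
1 | alice | 20 | 5 | 1
8 | dave | 7 | 60 | 8
After WHERE (2 rows):
depts.id | depts.name | depts.qty | stock.rank | stock.id
1 | eve | 4 | 5 | 1
1 | alice | 20 | 5 | 1
After SELECT (2 rows):
stock.rank | depts.name | depts.id
5 | eve | 1
5 | alice | 1

== RESULT ==
stock.rank | depts.name | depts.id
5 | eve | 1
5 | alice | 1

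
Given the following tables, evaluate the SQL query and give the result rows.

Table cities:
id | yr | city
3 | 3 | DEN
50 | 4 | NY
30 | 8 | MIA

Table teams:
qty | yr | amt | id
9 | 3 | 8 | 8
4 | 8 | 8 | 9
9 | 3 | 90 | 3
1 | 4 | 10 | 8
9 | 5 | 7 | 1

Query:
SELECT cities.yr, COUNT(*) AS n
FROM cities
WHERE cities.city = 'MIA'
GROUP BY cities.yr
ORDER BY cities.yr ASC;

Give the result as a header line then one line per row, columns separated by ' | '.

After WHERE (1 rows):
cities.id | cities.yr | cities.city
30 | 8 | MIA
After GROUP BY (1 rows):
cities.yr | n
8 | 1
After ORDER BY (1 rows):
cities.yr | n
8 | 1

== RESULT ==
cities.yr | n
8 | 1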